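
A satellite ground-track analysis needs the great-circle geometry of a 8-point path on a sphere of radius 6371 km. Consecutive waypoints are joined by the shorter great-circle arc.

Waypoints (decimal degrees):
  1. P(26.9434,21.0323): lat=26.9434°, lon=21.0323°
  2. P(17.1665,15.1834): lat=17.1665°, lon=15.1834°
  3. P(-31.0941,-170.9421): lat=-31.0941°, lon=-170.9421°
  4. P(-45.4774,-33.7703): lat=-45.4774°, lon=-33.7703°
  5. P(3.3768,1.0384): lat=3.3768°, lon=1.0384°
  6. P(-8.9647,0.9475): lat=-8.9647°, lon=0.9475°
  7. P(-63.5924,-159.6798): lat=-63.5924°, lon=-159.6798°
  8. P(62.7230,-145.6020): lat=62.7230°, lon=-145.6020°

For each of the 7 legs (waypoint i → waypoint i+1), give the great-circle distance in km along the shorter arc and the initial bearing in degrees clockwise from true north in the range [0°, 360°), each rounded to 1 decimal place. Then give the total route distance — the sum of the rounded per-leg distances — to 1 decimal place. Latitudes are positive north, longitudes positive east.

Leg 1: φ1=0.4702510, φ2=0.2996119, Δφ=-0.1706391, Δλ=-0.1020826 rad; a=sin²(Δφ/2)+cosφ1·cosφ2·sin²(Δλ/2)=0.0094788196; c=2·atan2(√a, √(1-a))=0.195027396; dist=6371·c=1242.520 ≈ 1242.5 km; running total=1242.5 km
Leg 1 bearing: y=sinΔλ·cosφ2=-0.09736559, x=cosφ1·sinφ2-sinφ1·cosφ2·cosΔλ=-0.16755843; θ=atan2(y, x)=-149.8398° <0 so +360° → 210.1602° ≈ 210.2°
Leg 2: φ1=0.2996119, φ2=-0.5426944, Δφ=-0.8423064, Δλ=-3.2485028 rad; a=sin²(Δφ/2)+cosφ1·cosφ2·sin²(Δλ/2)=0.9829646686; c=2·atan2(√a, √(1-a))=2.879806831; dist=6371·c=18347.249 ≈ 18347.2 km; running total=19589.7 km
Leg 2 bearing: y=sinΔλ·cosφ2=0.09137502, x=cosφ1·sinφ2-sinφ1·cosφ2·cosΔλ=-0.24213864; θ=atan2(y, x)=159.3252° ≈ 159.3°
Leg 3: φ1=-0.5426944, φ2=-0.7937304, Δφ=-0.2510359, Δλ=2.3940996 rad; a=sin²(Δφ/2)+cosφ1·cosφ2·sin²(Δλ/2)=0.5360753424; c=2·atan2(√a, √(1-a))=1.643009758; dist=6371·c=10467.615 ≈ 10467.6 km; running total=30057.3 km
Leg 3 bearing: y=sinΔλ·cosφ2=0.47667098, x=cosφ1·sinφ2-sinφ1·cosφ2·cosΔλ=-0.87611589; θ=atan2(y, x)=151.4506° ≈ 151.5°
Leg 4: φ1=-0.7937304, φ2=0.0589363, Δφ=0.8526666, Δλ=0.6075264 rad; a=sin²(Δφ/2)+cosφ1·cosφ2·sin²(Δλ/2)=0.2336370029; c=2·atan2(√a, √(1-a))=1.008977895; dist=6371·c=6428.198 ≈ 6428.2 km; running total=36485.5 km
Leg 4 bearing: y=sinΔλ·cosφ2=0.56984714, x=cosφ1·sinφ2-sinφ1·cosφ2·cosΔλ=0.62568143; θ=atan2(y, x)=42.3261° ≈ 42.3°
Leg 5: φ1=0.0589363, φ2=-0.1564635, Δφ=-0.2153998, Δλ=-0.0015865 rad; a=sin²(Δφ/2)+cosφ1·cosφ2·sin²(Δλ/2)=0.0115551116; c=2·atan2(√a, √(1-a))=0.215405616; dist=6371·c=1372.349 ≈ 1372.3 km; running total=37857.8 km
Leg 5 bearing: y=sinΔλ·cosφ2=-0.00156712, x=cosφ1·sinφ2-sinφ1·cosφ2·cosΔλ=-0.21373794; θ=atan2(y, x)=-179.5799° <0 so +360° → 180.4201° ≈ 180.4°
Leg 6: φ1=-0.1564635, φ2=-1.1098968, Δφ=-0.9534332, Δλ=-2.8034753 rad; a=sin²(Δφ/2)+cosφ1·cosφ2·sin²(Δλ/2)=0.6374405950; c=2·atan2(√a, √(1-a))=1.849262457; dist=6371·c=11781.651 ≈ 11781.7 km; running total=49639.5 km
Leg 6 bearing: y=sinΔλ·cosφ2=-0.14753009, x=cosφ1·sinφ2-sinφ1·cosφ2·cosΔλ=-0.95009221; θ=atan2(y, x)=-171.1736° <0 so +360° → 188.8264° ≈ 188.8°
Leg 7: φ1=-1.1098968, φ2=1.0947229, Δφ=2.2046196, Δλ=0.2457040 rad; a=sin²(Δφ/2)+cosφ1·cosφ2·sin²(Δλ/2)=0.7991757320; c=2·atan2(√a, √(1-a))=2.212238354; dist=6371·c=14094.171 ≈ 14094.2 km; running total=63733.7 km
Leg 7 bearing: y=sinΔλ·cosφ2=0.11147478, x=cosφ1·sinφ2-sinφ1·cosφ2·cosΔλ=0.79344118; θ=atan2(y, x)=7.9974° ≈ 8.0°

Leg 1: dist=1242.5 km, bearing=210.2°
Leg 2: dist=18347.2 km, bearing=159.3°
Leg 3: dist=10467.6 km, bearing=151.5°
Leg 4: dist=6428.2 km, bearing=42.3°
Leg 5: dist=1372.3 km, bearing=180.4°
Leg 6: dist=11781.7 km, bearing=188.8°
Leg 7: dist=14094.2 km, bearing=8.0°
Total: 63733.7 km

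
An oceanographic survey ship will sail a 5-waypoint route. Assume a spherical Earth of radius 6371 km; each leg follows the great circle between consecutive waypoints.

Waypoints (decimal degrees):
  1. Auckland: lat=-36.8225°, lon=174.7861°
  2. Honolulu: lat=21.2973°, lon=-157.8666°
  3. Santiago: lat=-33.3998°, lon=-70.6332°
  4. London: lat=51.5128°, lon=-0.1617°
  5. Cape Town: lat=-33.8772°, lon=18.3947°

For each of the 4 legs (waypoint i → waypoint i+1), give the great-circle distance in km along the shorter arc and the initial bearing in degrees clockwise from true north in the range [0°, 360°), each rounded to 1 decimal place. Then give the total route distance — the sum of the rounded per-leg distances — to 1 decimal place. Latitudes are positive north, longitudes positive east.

Leg 1: dist=7070.9 km, bearing=28.5°
Leg 2: dist=11046.8 km, bearing=122.3°
Leg 3: dist=11664.8 km, bearing=37.4°
Leg 4: dist=9666.5 km, bearing=164.7°
Total: 39449.0 km

Leg 1: φ1=-0.6426739, φ2=0.3717080, Δφ=1.0143819, Δλ=-5.8058849 rad; a=sin²(Δφ/2)+cosφ1·cosφ2·sin²(Δλ/2)=0.2776050929; c=2·atan2(√a, √(1-a))=1.109856758; dist=6371·c=7070.897 ≈ 7070.9 km; running total=7070.9 km
Leg 1 bearing: y=sinΔλ·cosφ2=0.42801096, x=cosφ1·sinφ2-sinφ1·cosφ2·cosΔλ=0.78674560; θ=atan2(y, x)=28.5474° ≈ 28.5°
Leg 2: φ1=0.3717080, φ2=-0.5829365, Δφ=-0.9546445, Δλ=1.5225100 rad; a=sin²(Δφ/2)+cosφ1·cosφ2·sin²(Δλ/2)=0.5811966707; c=2·atan2(√a, √(1-a))=1.733912036; dist=6371·c=11046.754 ≈ 11046.8 km; running total=18117.7 km
Leg 2 bearing: y=sinΔλ·cosφ2=0.83387672, x=cosφ1·sinφ2-sinφ1·cosφ2·cosΔλ=-0.52752063; θ=atan2(y, x)=122.3179° ≈ 122.3°
Leg 3: φ1=-0.5829365, φ2=0.8990680, Δφ=1.4820044, Δλ=1.2299597 rad; a=sin²(Δφ/2)+cosφ1·cosφ2·sin²(Δλ/2)=0.6286043086; c=2·atan2(√a, √(1-a))=1.830928848; dist=6371·c=11664.848 ≈ 11664.8 km; running total=29782.5 km
Leg 3 bearing: y=sinΔλ·cosφ2=0.58653990, x=cosφ1·sinφ2-sinφ1·cosφ2·cosΔλ=0.76799393; θ=atan2(y, x)=37.3701° ≈ 37.4°
Leg 4: φ1=0.8990680, φ2=-0.5912687, Δφ=-1.4903366, Δλ=0.3238703 rad; a=sin²(Δφ/2)+cosφ1·cosφ2·sin²(Δλ/2)=0.4732446311; c=2·atan2(√a, √(1-a))=1.517260019; dist=6371·c=9666.464 ≈ 9666.5 km; running total=39449.0 km
Leg 4 bearing: y=sinΔλ·cosφ2=0.26421206, x=cosφ1·sinφ2-sinφ1·cosφ2·cosΔλ=-0.96297902; θ=atan2(y, x)=164.6573° ≈ 164.7°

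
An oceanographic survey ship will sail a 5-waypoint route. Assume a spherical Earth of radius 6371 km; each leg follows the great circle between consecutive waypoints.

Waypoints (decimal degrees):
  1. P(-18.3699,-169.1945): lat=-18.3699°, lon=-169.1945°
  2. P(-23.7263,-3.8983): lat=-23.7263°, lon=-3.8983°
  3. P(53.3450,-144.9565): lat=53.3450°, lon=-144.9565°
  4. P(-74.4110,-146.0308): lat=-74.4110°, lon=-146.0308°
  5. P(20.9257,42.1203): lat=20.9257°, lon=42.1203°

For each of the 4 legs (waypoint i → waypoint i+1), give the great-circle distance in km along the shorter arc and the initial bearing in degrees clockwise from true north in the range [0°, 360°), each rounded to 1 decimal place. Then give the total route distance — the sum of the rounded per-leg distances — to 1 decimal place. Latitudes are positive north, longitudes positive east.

Leg 1: φ1=-0.3206152, φ2=-0.4141021, Δφ=-0.0934868, Δλ=2.8849629 rad; a=sin²(Δφ/2)+cosφ1·cosφ2·sin²(Δλ/2)=0.8567835131; c=2·atan2(√a, √(1-a))=2.365372906; dist=6371·c=15069.791 ≈ 15069.8 km; running total=15069.8 km
Leg 1 bearing: y=sinΔλ·cosφ2=0.23236854, x=cosφ1·sinφ2-sinφ1·cosφ2·cosΔλ=-0.66092886; θ=atan2(y, x)=160.6294° ≈ 160.6°
Leg 2: φ1=-0.4141021, φ2=0.9310459, Δφ=1.3451479, Δλ=-2.4619300 rad; a=sin²(Δφ/2)+cosφ1·cosφ2·sin²(Δλ/2)=0.8739425347; c=2·atan2(√a, √(1-a))=2.415666701; dist=6371·c=15390.213 ≈ 15390.2 km; running total=30460.0 km
Leg 2 bearing: y=sinΔλ·cosφ2=-0.37522982, x=cosφ1·sinφ2-sinφ1·cosφ2·cosΔλ=0.54760434; θ=atan2(y, x)=-34.4197° <0 so +360° → 325.5803° ≈ 325.6°
Leg 3: φ1=0.9310459, φ2=-1.2987169, Δφ=-2.2297628, Δλ=-0.0187501 rad; a=sin²(Δφ/2)+cosφ1·cosφ2·sin²(Δλ/2)=0.8061641390; c=2·atan2(√a, √(1-a))=2.229798508; dist=6371·c=14206.046 ≈ 14206.0 km; running total=44666.0 km
Leg 3 bearing: y=sinΔλ·cosφ2=-0.00503850, x=cosφ1·sinφ2-sinφ1·cosφ2·cosΔλ=-0.79058756; θ=atan2(y, x)=-179.6349° <0 so +360° → 180.3651° ≈ 180.4°
Leg 4: φ1=-1.2987169, φ2=0.3652224, Δφ=1.6639393, Δλ=3.2838562 rad; a=sin²(Δφ/2)+cosφ1·cosφ2·sin²(Δλ/2)=0.7962466003; c=2·atan2(√a, √(1-a))=2.204946589; dist=6371·c=14047.715 ≈ 14047.7 km; running total=58713.7 km
Leg 4 bearing: y=sinΔλ·cosφ2=-0.13243268, x=cosφ1·sinφ2-sinφ1·cosφ2·cosΔλ=-0.79461525; θ=atan2(y, x)=-170.5379° <0 so +360° → 189.4621° ≈ 189.5°

Leg 1: dist=15069.8 km, bearing=160.6°
Leg 2: dist=15390.2 km, bearing=325.6°
Leg 3: dist=14206.0 km, bearing=180.4°
Leg 4: dist=14047.7 km, bearing=189.5°
Total: 58713.7 km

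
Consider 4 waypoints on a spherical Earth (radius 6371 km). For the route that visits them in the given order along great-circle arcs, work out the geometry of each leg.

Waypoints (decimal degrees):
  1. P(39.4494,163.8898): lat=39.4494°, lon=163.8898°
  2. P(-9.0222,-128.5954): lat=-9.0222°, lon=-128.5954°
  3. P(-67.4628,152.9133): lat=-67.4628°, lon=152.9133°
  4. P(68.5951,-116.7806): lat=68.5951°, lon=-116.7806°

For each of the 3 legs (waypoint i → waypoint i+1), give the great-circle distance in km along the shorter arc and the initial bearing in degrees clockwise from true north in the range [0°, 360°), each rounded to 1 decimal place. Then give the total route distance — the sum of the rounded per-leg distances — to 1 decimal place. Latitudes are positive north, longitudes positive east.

Leg 1: φ1=0.6885219, φ2=-0.1574671, Δφ=-0.8459890, Δλ=-5.1048298 rad; a=sin²(Δφ/2)+cosφ1·cosφ2·sin²(Δλ/2)=0.4039881711; c=2·atan2(√a, √(1-a))=1.377572563; dist=6371·c=8776.515 ≈ 8776.5 km; running total=8776.5 km
Leg 1 bearing: y=sinΔλ·cosφ2=0.91254657, x=cosφ1·sinφ2-sinφ1·cosφ2·cosΔλ=-0.36108956; θ=atan2(y, x)=111.5884° ≈ 111.6°
Leg 2: φ1=-0.1574671, φ2=-1.1774480, Δφ=-1.0199809, Δλ=4.9132537 rad; a=sin²(Δφ/2)+cosφ1·cosφ2·sin²(Δλ/2)=0.3898167823; c=2·atan2(√a, √(1-a))=1.348606202; dist=6371·c=8591.970 ≈ 8592.0 km; running total=17368.5 km
Leg 2 bearing: y=sinΔλ·cosφ2=-0.37557706, x=cosφ1·sinφ2-sinφ1·cosφ2·cosΔλ=-0.90021137; θ=atan2(y, x)=-157.3536° <0 so +360° → 202.6464° ≈ 202.6°
Leg 3: φ1=-1.1774480, φ2=1.1972103, Δφ=2.3746583, Δλ=-4.7070465 rad; a=sin²(Δφ/2)+cosφ1·cosφ2·sin²(Δλ/2)=0.9303351907; c=2·atan2(√a, √(1-a))=2.607381173; dist=6371·c=16611.625 ≈ 16611.6 km; running total=33980.1 km
Leg 3 bearing: y=sinΔλ·cosφ2=0.36495120, x=cosφ1·sinφ2-sinφ1·cosφ2·cosΔλ=0.35504523; θ=atan2(y, x)=45.7882° ≈ 45.8°

Leg 1: dist=8776.5 km, bearing=111.6°
Leg 2: dist=8592.0 km, bearing=202.6°
Leg 3: dist=16611.6 km, bearing=45.8°
Total: 33980.1 km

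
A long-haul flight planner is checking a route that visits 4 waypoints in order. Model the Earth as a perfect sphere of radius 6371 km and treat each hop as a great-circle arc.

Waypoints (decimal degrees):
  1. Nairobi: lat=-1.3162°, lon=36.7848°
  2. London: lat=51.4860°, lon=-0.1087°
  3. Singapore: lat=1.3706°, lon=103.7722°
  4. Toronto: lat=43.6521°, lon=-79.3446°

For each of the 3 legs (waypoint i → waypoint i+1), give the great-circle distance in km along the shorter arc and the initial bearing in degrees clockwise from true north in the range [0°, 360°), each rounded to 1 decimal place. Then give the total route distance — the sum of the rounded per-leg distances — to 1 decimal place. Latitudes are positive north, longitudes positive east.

Leg 1: φ1=-0.0229720, φ2=0.8986002, Δφ=0.9215722, Δλ=-0.6439130 rad; a=sin²(Δφ/2)+cosφ1·cosφ2·sin²(Δλ/2)=0.2600468456; c=2·atan2(√a, √(1-a))=1.070248410; dist=6371·c=6818.553 ≈ 6818.6 km; running total=6818.6 km
Leg 1 bearing: y=sinΔλ·cosφ2=-0.37382869, x=cosφ1·sinφ2-sinφ1·cosφ2·cosΔλ=0.79368889; θ=atan2(y, x)=-25.2205° <0 so +360° → 334.7795° ≈ 334.8°
Leg 2: φ1=0.8986002, φ2=0.0239215, Δφ=-0.8746787, Δλ=1.8130637 rad; a=sin²(Δφ/2)+cosφ1·cosφ2·sin²(Δλ/2)=0.5653157142; c=2·atan2(√a, √(1-a))=1.701802166; dist=6371·c=10842.182 ≈ 10842.2 km; running total=17660.8 km
Leg 2 bearing: y=sinΔλ·cosφ2=0.97051876, x=cosφ1·sinφ2-sinφ1·cosφ2·cosΔλ=0.20255559; θ=atan2(y, x)=78.2111° ≈ 78.2°
Leg 3: φ1=0.0239215, φ2=0.7618729, Δφ=0.7379514, Δλ=-3.1959911 rad; a=sin²(Δφ/2)+cosφ1·cosφ2·sin²(Δλ/2)=0.8528782976; c=2·atan2(√a, √(1-a))=2.354286857; dist=6371·c=14999.162 ≈ 14999.2 km; running total=32660.0 km
Leg 3 bearing: y=sinΔλ·cosφ2=0.03934027, x=cosφ1·sinφ2-sinφ1·cosφ2·cosΔλ=0.70736127; θ=atan2(y, x)=3.1833° ≈ 3.2°

Leg 1: dist=6818.6 km, bearing=334.8°
Leg 2: dist=10842.2 km, bearing=78.2°
Leg 3: dist=14999.2 km, bearing=3.2°
Total: 32660.0 km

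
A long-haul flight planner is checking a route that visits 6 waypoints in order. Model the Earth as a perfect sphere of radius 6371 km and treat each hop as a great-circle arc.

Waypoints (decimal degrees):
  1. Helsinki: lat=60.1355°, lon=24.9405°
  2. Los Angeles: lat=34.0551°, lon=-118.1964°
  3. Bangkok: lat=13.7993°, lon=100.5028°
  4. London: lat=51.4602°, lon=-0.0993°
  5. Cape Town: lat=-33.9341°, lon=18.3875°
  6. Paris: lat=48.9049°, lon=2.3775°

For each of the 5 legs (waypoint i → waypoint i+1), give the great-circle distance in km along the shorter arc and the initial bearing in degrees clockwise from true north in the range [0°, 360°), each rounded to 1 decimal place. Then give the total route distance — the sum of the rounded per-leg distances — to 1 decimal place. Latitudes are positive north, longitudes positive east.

Leg 1: dist=9012.5 km, bearing=329.8°
Leg 2: dist=13302.0 km, bearing=315.7°
Leg 3: dist=9527.7 km, bearing=322.1°
Leg 4: dist=9665.8 km, bearing=164.7°
Leg 5: dist=9346.9 km, bearing=349.5°
Total: 50854.9 km

Leg 1: φ1=1.0495625, φ2=0.5943736, Δφ=-0.4551889, Δλ=-2.4982102 rad; a=sin²(Δφ/2)+cosφ1·cosφ2·sin²(Δλ/2)=0.4222222225; c=2·atan2(√a, √(1-a))=1.414606497; dist=6371·c=9012.458 ≈ 9012.5 km; running total=9012.5 km
Leg 1 bearing: y=sinΔλ·cosφ2=-0.49702102, x=cosφ1·sinφ2-sinφ1·cosφ2·cosΔλ=0.85368178; θ=atan2(y, x)=-30.2083° <0 so +360° → 329.7917° ≈ 329.8°
Leg 2: φ1=0.5943736, φ2=0.2408432, Δφ=-0.3535304, Δλ=3.8170211 rad; a=sin²(Δφ/2)+cosφ1·cosφ2·sin²(Δλ/2)=0.7471805966; c=2·atan2(√a, √(1-a))=2.087896116; dist=6371·c=13301.986 ≈ 13302.0 km; running total=22314.5 km
Leg 2 bearing: y=sinΔλ·cosφ2=-0.60718582, x=cosφ1·sinφ2-sinφ1·cosφ2·cosΔλ=0.62203890; θ=atan2(y, x)=-44.3077° <0 so +360° → 315.6923° ≈ 315.7°
Leg 3: φ1=0.2408432, φ2=0.8981499, Δφ=0.6573067, Δλ=-1.7558379 rad; a=sin²(Δφ/2)+cosφ1·cosφ2·sin²(Δλ/2)=0.4623801947; c=2·atan2(√a, √(1-a))=1.495485546; dist=6371·c=9527.738 ≈ 9527.7 km; running total=31842.2 km
Leg 3 bearing: y=sinΔλ·cosφ2=-0.61242165, x=cosφ1·sinφ2-sinφ1·cosφ2·cosΔλ=0.78694264; θ=atan2(y, x)=-37.8911° <0 so +360° → 322.1089° ≈ 322.1°
Leg 4: φ1=0.8981499, φ2=-0.5922618, Δφ=-1.4904117, Δλ=0.3226555 rad; a=sin²(Δφ/2)+cosφ1·cosφ2·sin²(Δλ/2)=0.4731888268; c=2·atan2(√a, √(1-a))=1.517148250; dist=6371·c=9665.751 ≈ 9665.8 km; running total=41508.0 km
Leg 4 bearing: y=sinΔλ·cosφ2=0.26308011, x=cosφ1·sinφ2-sinφ1·cosφ2·cosΔλ=-0.96328267; θ=atan2(y, x)=164.7246° ≈ 164.7°
Leg 5: φ1=-0.5922618, φ2=0.8535515, Δφ=1.4458133, Δλ=-0.2794272 rad; a=sin²(Δφ/2)+cosφ1·cosφ2·sin²(Δλ/2)=0.4482472924; c=2·atan2(√a, √(1-a))=1.467105199; dist=6371·c=9346.927 ≈ 9346.9 km; running total=50854.9 km
Leg 5 bearing: y=sinΔλ·cosφ2=-0.18128969, x=cosφ1·sinφ2-sinφ1·cosφ2·cosΔλ=0.97796763; θ=atan2(y, x)=-10.5019° <0 so +360° → 349.4981° ≈ 349.5°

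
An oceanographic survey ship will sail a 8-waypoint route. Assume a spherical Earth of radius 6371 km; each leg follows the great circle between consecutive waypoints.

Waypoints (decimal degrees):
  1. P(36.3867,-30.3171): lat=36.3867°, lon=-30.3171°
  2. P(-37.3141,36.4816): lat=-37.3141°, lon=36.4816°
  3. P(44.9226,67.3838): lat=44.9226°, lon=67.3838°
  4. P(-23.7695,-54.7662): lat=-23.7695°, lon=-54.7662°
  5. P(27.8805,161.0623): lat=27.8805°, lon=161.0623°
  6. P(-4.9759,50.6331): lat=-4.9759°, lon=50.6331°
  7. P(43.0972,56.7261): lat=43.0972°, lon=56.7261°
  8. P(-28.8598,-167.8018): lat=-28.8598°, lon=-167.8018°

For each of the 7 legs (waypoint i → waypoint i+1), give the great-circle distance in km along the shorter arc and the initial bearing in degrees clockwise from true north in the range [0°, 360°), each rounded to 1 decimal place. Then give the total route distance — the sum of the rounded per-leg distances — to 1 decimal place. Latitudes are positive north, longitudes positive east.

Leg 1: dist=10692.9 km, bearing=132.7°
Leg 2: dist=9656.1 km, bearing=21.4°
Leg 3: dist=14345.2 km, bearing=274.3°
Leg 4: dist=16412.7 km, bearing=285.0°
Leg 5: dist=12271.6 km, bearing=275.3°
Leg 6: dist=5380.6 km, bearing=6.0°
Leg 7: dist=15765.7 km, bearing=83.1°
Total: 84524.8 km

Leg 1: φ1=0.6350677, φ2=-0.6512539, Δφ=-1.2863216, Δλ=1.1658573 rad; a=sin²(Δφ/2)+cosφ1·cosφ2·sin²(Δλ/2)=0.5536843972; c=2·atan2(√a, √(1-a))=1.678372491; dist=6371·c=10692.911 ≈ 10692.9 km; running total=10692.9 km
Leg 1 bearing: y=sinΔλ·cosφ2=0.73100359, x=cosφ1·sinφ2-sinφ1·cosφ2·cosΔλ=-0.67387365; θ=atan2(y, x)=132.6713° ≈ 132.7°
Leg 2: φ1=-0.6512539, φ2=0.7840473, Δφ=1.4353012, Δλ=0.5393451 rad; a=sin²(Δφ/2)+cosφ1·cosφ2·sin²(Δλ/2)=0.4724296373; c=2·atan2(√a, √(1-a))=1.515627620; dist=6371·c=9656.064 ≈ 9656.1 km; running total=20349.0 km
Leg 2 bearing: y=sinΔλ·cosφ2=0.36364204, x=cosφ1·sinφ2-sinφ1·cosφ2·cosΔλ=0.92990535; θ=atan2(y, x)=21.3581° ≈ 21.4°
Leg 3: φ1=0.7840473, φ2=-0.4148560, Δφ=-1.1989033, Δλ=-2.1319197 rad; a=sin²(Δφ/2)+cosφ1·cosφ2·sin²(Δλ/2)=0.8147224371; c=2·atan2(√a, √(1-a))=2.251634925; dist=6371·c=14345.166 ≈ 14345.2 km; running total=34694.2 km
Leg 3 bearing: y=sinΔλ·cosφ2=-0.77483957, x=cosφ1·sinφ2-sinφ1·cosφ2·cosΔλ=0.05850466; θ=atan2(y, x)=-85.6820° <0 so +360° → 274.3180° ≈ 274.3°
Leg 4: φ1=-0.4148560, φ2=0.4866065, Δφ=0.9014626, Δλ=3.7669179 rad; a=sin²(Δφ/2)+cosφ1·cosφ2·sin²(Δλ/2)=0.9221762678; c=2·atan2(√a, √(1-a))=2.576151907; dist=6371·c=16412.664 ≈ 16412.7 km; running total=51106.9 km
Leg 4 bearing: y=sinΔλ·cosφ2=-0.51741516, x=cosφ1·sinφ2-sinφ1·cosφ2·cosΔλ=0.13910552; θ=atan2(y, x)=-74.9520° <0 so +360° → 285.0480° ≈ 285.0°
Leg 5: φ1=0.4866065, φ2=-0.0868458, Δφ=-0.5734524, Δλ=-1.9273531 rad; a=sin²(Δφ/2)+cosφ1·cosφ2·sin²(Δλ/2)=0.6739657489; c=2·atan2(√a, √(1-a))=1.926160169; dist=6371·c=12271.566 ≈ 12271.6 km; running total=63378.5 km
Leg 5 bearing: y=sinΔλ·cosφ2=-0.93357253, x=cosφ1·sinφ2-sinφ1·cosφ2·cosΔλ=0.08594187; θ=atan2(y, x)=-84.7403° <0 so +360° → 275.2597° ≈ 275.3°
Leg 6: φ1=-0.0868458, φ2=0.7521880, Δφ=0.8390339, Δλ=0.1063429 rad; a=sin²(Δφ/2)+cosφ1·cosφ2·sin²(Δλ/2)=0.1679637286; c=2·atan2(√a, √(1-a))=0.844543660; dist=6371·c=5380.588 ≈ 5380.6 km; running total=68759.1 km
Leg 6 bearing: y=sinΔλ·cosφ2=0.07750486, x=cosφ1·sinφ2-sinφ1·cosφ2·cosΔλ=0.74364014; θ=atan2(y, x)=5.9501° ≈ 6.0°
Leg 7: φ1=0.7521880, φ2=-0.5036985, Δφ=-1.2558866, Δλ=-3.9187511 rad; a=sin²(Δφ/2)+cosφ1·cosφ2·sin²(Δλ/2)=0.8928440549; c=2·atan2(√a, √(1-a))=2.474603995; dist=6371·c=15765.702 ≈ 15765.7 km; running total=84524.8 km
Leg 7 bearing: y=sinΔλ·cosφ2=0.61416282, x=cosφ1·sinφ2-sinφ1·cosφ2·cosΔλ=0.07415002; θ=atan2(y, x)=83.1158° ≈ 83.1°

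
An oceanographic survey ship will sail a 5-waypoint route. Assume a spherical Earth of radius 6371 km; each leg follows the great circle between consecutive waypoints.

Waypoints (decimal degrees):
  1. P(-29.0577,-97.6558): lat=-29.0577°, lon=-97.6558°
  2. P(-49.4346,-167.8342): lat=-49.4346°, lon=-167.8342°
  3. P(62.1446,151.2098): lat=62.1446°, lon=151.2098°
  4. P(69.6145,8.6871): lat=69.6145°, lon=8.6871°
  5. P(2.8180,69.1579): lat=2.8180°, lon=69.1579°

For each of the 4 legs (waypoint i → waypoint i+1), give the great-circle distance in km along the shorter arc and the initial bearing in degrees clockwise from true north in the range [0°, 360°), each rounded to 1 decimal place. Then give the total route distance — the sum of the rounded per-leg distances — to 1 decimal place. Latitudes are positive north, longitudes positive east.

Leg 1: dist=6207.5 km, bearing=227.7°
Leg 2: dist=12925.5 km, bearing=340.0°
Leg 3: dist=5071.1 km, bearing=342.7°
Leg 4: dist=8610.3 km, bearing=117.1°
Total: 32814.4 km

Leg 1: φ1=-0.5071525, φ2=-0.8627965, Δφ=-0.3556440, Δλ=-1.2248441 rad; a=sin²(Δφ/2)+cosφ1·cosφ2·sin²(Δλ/2)=0.2191388290; c=2·atan2(√a, √(1-a))=0.974330176; dist=6371·c=6207.458 ≈ 6207.5 km; running total=6207.5 km
Leg 1 bearing: y=sinΔλ·cosφ2=-0.61178634, x=cosφ1·sinφ2-sinφ1·cosφ2·cosΔλ=-0.55694298; θ=atan2(y, x)=-132.3133° <0 so +360° → 227.6867° ≈ 227.7°
Leg 2: φ1=-0.8627965, φ2=1.0846279, Δφ=1.9474244, Δλ=5.5683683 rad; a=sin²(Δφ/2)+cosφ1·cosφ2·sin²(Δλ/2)=0.7210832959; c=2·atan2(√a, √(1-a))=2.028809122; dist=6371·c=12925.543 ≈ 12925.5 km; running total=19133.0 km
Leg 2 bearing: y=sinΔλ·cosφ2=-0.30626727, x=cosφ1·sinφ2-sinφ1·cosφ2·cosΔλ=0.84302376; θ=atan2(y, x)=-19.9659° <0 so +360° → 340.0341° ≈ 340.0°
Leg 3: φ1=1.0846279, φ2=1.2150022, Δφ=0.1303743, Δλ=-2.4874904 rad; a=sin²(Δφ/2)+cosφ1·cosφ2·sin²(Δλ/2)=0.1502029960; c=2·atan2(√a, √(1-a))=0.795967175; dist=6371·c=5071.107 ≈ 5071.1 km; running total=24204.1 km
Leg 3 bearing: y=sinΔλ·cosφ2=-0.21194331, x=cosφ1·sinφ2-sinφ1·cosφ2·cosΔλ=0.68238425; θ=atan2(y, x)=-17.2544° <0 so +360° → 342.7456° ≈ 342.7°
Leg 4: φ1=1.2150022, φ2=0.0491834, Δφ=-1.1658189, Δλ=1.0554146 rad; a=sin²(Δφ/2)+cosφ1·cosφ2·sin²(Δλ/2)=0.3912201977; c=2·atan2(√a, √(1-a))=1.351482841; dist=6371·c=8610.297 ≈ 8610.3 km; running total=32814.4 km
Leg 4 bearing: y=sinΔλ·cosφ2=0.86905244, x=cosφ1·sinφ2-sinφ1·cosφ2·cosΔλ=-0.44431483; θ=atan2(y, x)=117.0790° ≈ 117.1°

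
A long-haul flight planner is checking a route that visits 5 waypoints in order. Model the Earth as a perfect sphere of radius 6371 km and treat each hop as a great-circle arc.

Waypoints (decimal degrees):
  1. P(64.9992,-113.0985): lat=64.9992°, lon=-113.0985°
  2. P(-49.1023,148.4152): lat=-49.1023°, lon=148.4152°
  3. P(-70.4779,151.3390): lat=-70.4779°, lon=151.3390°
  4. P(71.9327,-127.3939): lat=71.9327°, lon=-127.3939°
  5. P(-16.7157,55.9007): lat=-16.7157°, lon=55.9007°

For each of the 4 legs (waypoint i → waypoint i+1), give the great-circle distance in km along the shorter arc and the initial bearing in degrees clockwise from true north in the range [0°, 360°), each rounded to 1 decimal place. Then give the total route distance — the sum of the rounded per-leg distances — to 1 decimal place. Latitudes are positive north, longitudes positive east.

Leg 1: dist=15182.9 km, bearing=250.3°
Leg 2: dist=2381.8 km, bearing=177.3°
Leg 3: dist=16866.0 km, bearing=40.3°
Leg 4: dist=13871.4 km, bearing=356.2°
Total: 48302.1 km

Leg 1: φ1=1.1344501, φ2=-0.8569968, Δφ=-1.9914469, Δλ=4.5642751 rad; a=sin²(Δφ/2)+cosφ1·cosφ2·sin²(Δλ/2)=0.8629444016; c=2·atan2(√a, √(1-a))=2.383122059; dist=6371·c=15182.871 ≈ 15182.9 km; running total=15182.9 km
Leg 1 bearing: y=sinΔλ·cosφ2=-0.64754216, x=cosφ1·sinφ2-sinφ1·cosφ2·cosΔλ=-0.23189349; θ=atan2(y, x)=-109.7031° <0 so +360° → 250.2969° ≈ 250.3°
Leg 2: φ1=-0.8569968, φ2=-1.2300714, Δφ=-0.3730746, Δλ=0.0510299 rad; a=sin²(Δφ/2)+cosφ1·cosφ2·sin²(Δλ/2)=0.0345368420; c=2·atan2(√a, √(1-a))=0.373855214; dist=6371·c=2381.832 ≈ 2381.8 km; running total=17564.7 km
Leg 2 bearing: y=sinΔλ·cosφ2=0.01704530, x=cosφ1·sinφ2-sinφ1·cosφ2·cosΔλ=-0.36480906; θ=atan2(y, x)=177.3249° ≈ 177.3°
Leg 3: φ1=-1.2300714, φ2=1.2554625, Δφ=2.4855339, Δλ=-4.8648068 rad; a=sin²(Δφ/2)+cosφ1·cosφ2·sin²(Δλ/2)=0.9401524797; c=2·atan2(√a, √(1-a))=2.647300965; dist=6371·c=16865.954 ≈ 16866.0 km; running total=34430.7 km
Leg 3 bearing: y=sinΔλ·cosφ2=0.30653847, x=cosφ1·sinφ2-sinφ1·cosφ2·cosΔλ=0.36207367; θ=atan2(y, x)=40.2519° ≈ 40.3°
Leg 4: φ1=1.2554625, φ2=-0.2917440, Δφ=-1.5472065, Δλ=3.1990943 rad; a=sin²(Δφ/2)+cosφ1·cosφ2·sin²(Δλ/2)=0.7849894923; c=2·atan2(√a, √(1-a))=2.177276605; dist=6371·c=13871.429 ≈ 13871.4 km; running total=48302.1 km
Leg 4 bearing: y=sinΔλ·cosφ2=-0.05504147, x=cosφ1·sinφ2-sinφ1·cosφ2·cosΔλ=0.81981363; θ=atan2(y, x)=-3.8410° <0 so +360° → 356.1590° ≈ 356.2°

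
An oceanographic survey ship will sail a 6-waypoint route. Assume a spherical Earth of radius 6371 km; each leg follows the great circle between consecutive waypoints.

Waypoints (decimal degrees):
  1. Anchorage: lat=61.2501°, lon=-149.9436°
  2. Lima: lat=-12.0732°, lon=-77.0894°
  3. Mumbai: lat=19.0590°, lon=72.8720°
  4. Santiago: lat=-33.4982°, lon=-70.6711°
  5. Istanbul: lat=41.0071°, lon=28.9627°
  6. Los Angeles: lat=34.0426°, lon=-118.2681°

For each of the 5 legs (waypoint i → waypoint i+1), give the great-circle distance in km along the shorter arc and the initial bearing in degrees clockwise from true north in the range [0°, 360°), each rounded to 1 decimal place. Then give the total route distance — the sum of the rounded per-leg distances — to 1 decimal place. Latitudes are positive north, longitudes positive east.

Leg 1: dist=10292.5 km, bearing=110.7°
Leg 2: dist=16710.1 km, bearing=72.6°
Leg 3: dist=16068.2 km, bearing=238.6°
Leg 4: dist=13106.4 km, bearing=57.3°
Leg 5: dist=11021.4 km, bearing=333.0°
Total: 67198.6 km

Leg 1: φ1=1.0690159, φ2=-0.2107171, Δφ=-1.2797330, Δλ=1.2715457 rad; a=sin²(Δφ/2)+cosφ1·cosφ2·sin²(Δλ/2)=0.5223583407; c=2·atan2(√a, √(1-a))=1.615527924; dist=6371·c=10292.528 ≈ 10292.5 km; running total=10292.5 km
Leg 1 bearing: y=sinΔλ·cosφ2=0.93442186, x=cosφ1·sinφ2-sinφ1·cosφ2·cosΔλ=-0.35334999; θ=atan2(y, x)=110.7140° ≈ 110.7°
Leg 2: φ1=-0.2107171, φ2=0.3326423, Δφ=0.5433594, Δλ=2.6173202 rad; a=sin²(Δφ/2)+cosφ1·cosφ2·sin²(Δλ/2)=0.9342176161; c=2·atan2(√a, √(1-a))=2.622833841; dist=6371·c=16710.074 ≈ 16710.1 km; running total=27002.6 km
Leg 2 bearing: y=sinΔλ·cosφ2=0.47314276, x=cosφ1·sinφ2-sinφ1·cosφ2·cosΔλ=0.14817617; θ=atan2(y, x)=72.6108° ≈ 72.6°
Leg 3: φ1=0.3326423, φ2=-0.5846539, Δφ=-0.9172962, Δλ=-2.5052997 rad; a=sin²(Δφ/2)+cosφ1·cosφ2·sin²(Δλ/2)=0.9070835187; c=2·atan2(√a, √(1-a))=2.522089493; dist=6371·c=16068.232 ≈ 16068.2 km; running total=43070.8 km
Leg 3 bearing: y=sinΔλ·cosφ2=-0.49552021, x=cosφ1·sinφ2-sinφ1·cosφ2·cosΔλ=-0.30264130; θ=atan2(y, x)=-121.4147° <0 so +360° → 238.5853° ≈ 238.6°
Leg 4: φ1=-0.5846539, φ2=0.7157089, Δφ=1.3003628, Δλ=1.7389379 rad; a=sin²(Δφ/2)+cosφ1·cosφ2·sin²(Δλ/2)=0.7337245350; c=2·atan2(√a, √(1-a))=2.057199294; dist=6371·c=13106.417 ≈ 13106.4 km; running total=56177.2 km
Leg 4 bearing: y=sinΔλ·cosφ2=0.74398612, x=cosφ1·sinφ2-sinφ1·cosφ2·cosΔλ=0.47746834; θ=atan2(y, x)=57.3088° ≈ 57.3°
Leg 5: φ1=0.7157089, φ2=0.5941555, Δφ=-0.1215535, Δλ=-2.5696622 rad; a=sin²(Δφ/2)+cosφ1·cosφ2·sin²(Δλ/2)=0.5792345915; c=2·atan2(√a, √(1-a))=1.729936378; dist=6371·c=11021.425 ≈ 11021.4 km; running total=67198.6 km
Leg 5 bearing: y=sinΔλ·cosφ2=-0.44849663, x=cosφ1·sinφ2-sinφ1·cosφ2·cosΔλ=0.87962395; θ=atan2(y, x)=-27.0158° <0 so +360° → 332.9842° ≈ 333.0°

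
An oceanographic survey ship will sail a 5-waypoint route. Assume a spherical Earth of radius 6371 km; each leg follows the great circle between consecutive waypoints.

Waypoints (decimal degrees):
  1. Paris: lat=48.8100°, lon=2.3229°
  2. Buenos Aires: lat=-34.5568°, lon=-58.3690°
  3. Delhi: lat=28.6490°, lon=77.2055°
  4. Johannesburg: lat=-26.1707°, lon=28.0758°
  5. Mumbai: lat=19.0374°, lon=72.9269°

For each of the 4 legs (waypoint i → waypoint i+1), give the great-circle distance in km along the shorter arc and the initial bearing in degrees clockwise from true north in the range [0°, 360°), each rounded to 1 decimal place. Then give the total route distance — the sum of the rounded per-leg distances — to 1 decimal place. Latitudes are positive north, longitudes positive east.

Leg 1: φ1=0.8518952, φ2=-0.6031299, Δφ=-1.4550251, Δλ=-1.0592735 rad; a=sin²(Δφ/2)+cosφ1·cosφ2·sin²(Δλ/2)=0.5806807288; c=2·atan2(√a, √(1-a))=1.732866361; dist=6371·c=11040.092 ≈ 11040.1 km; running total=11040.1 km
Leg 1 bearing: y=sinΔλ·cosφ2=-0.71814812, x=cosφ1·sinφ2-sinφ1·cosφ2·cosΔλ=-0.67692375; θ=atan2(y, x)=-133.3074° <0 so +360° → 226.6926° ≈ 226.7°
Leg 2: φ1=-0.6031299, φ2=0.5000194, Δφ=1.1031493, Δλ=2.3662214 rad; a=sin²(Δφ/2)+cosφ1·cosφ2·sin²(Δλ/2)=0.8940511323; c=2·atan2(√a, √(1-a))=2.478516190; dist=6371·c=15790.627 ≈ 15790.6 km; running total=26830.7 km
Leg 2 bearing: y=sinΔλ·cosφ2=0.61428484, x=cosφ1·sinφ2-sinφ1·cosφ2·cosΔλ=0.03935679; θ=atan2(y, x)=86.3341° ≈ 86.3°
Leg 3: φ1=0.5000194, φ2=-0.4567649, Δφ=-0.9567843, Δλ=-0.8574750 rad; a=sin²(Δφ/2)+cosφ1·cosφ2·sin²(Δλ/2)=0.3480431159; c=2·atan2(√a, √(1-a))=1.261998267; dist=6371·c=8040.191 ≈ 8040.2 km; running total=34870.9 km
Leg 3 bearing: y=sinΔλ·cosφ2=-0.67867093, x=cosφ1·sinφ2-sinφ1·cosφ2·cosΔλ=-0.66861214; θ=atan2(y, x)=-134.5722° <0 so +360° → 225.4278° ≈ 225.4°
Leg 4: φ1=-0.4567649, φ2=0.3322653, Δφ=0.7890302, Δλ=0.7827994 rad; a=sin²(Δφ/2)+cosφ1·cosφ2·sin²(Δλ/2)=0.2711994021; c=2·atan2(√a, √(1-a))=1.095500846; dist=6371·c=6979.436 ≈ 6979.4 km; running total=41850.3 km
Leg 4 bearing: y=sinΔλ·cosφ2=0.66669281, x=cosφ1·sinφ2-sinφ1·cosφ2·cosΔλ=0.58832121; θ=atan2(y, x)=48.5733° ≈ 48.6°

Leg 1: dist=11040.1 km, bearing=226.7°
Leg 2: dist=15790.6 km, bearing=86.3°
Leg 3: dist=8040.2 km, bearing=225.4°
Leg 4: dist=6979.4 km, bearing=48.6°
Total: 41850.3 km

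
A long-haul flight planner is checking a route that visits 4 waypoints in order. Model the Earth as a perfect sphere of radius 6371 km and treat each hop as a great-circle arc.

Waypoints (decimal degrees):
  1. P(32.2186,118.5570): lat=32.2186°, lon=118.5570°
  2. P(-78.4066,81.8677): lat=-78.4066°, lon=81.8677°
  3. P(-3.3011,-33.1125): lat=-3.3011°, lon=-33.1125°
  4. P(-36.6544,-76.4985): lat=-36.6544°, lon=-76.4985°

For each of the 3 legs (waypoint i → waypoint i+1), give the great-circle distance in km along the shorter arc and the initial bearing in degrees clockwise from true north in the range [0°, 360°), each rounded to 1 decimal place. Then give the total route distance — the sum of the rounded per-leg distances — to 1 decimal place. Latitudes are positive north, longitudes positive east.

Leg 1: dist=12531.9 km, bearing=187.5°
Leg 2: dist=10188.0 km, bearing=244.9°
Leg 3: dist=5775.8 km, bearing=224.4°
Total: 28495.7 km

Leg 1: φ1=0.5623207, φ2=-1.3684533, Δφ=-1.9307740, Δλ=-0.6403491 rad; a=sin²(Δφ/2)+cosφ1·cosφ2·sin²(Δλ/2)=0.6929682734; c=2·atan2(√a, √(1-a))=1.967019133; dist=6371·c=12531.879 ≈ 12531.9 km; running total=12531.9 km
Leg 1 bearing: y=sinΔλ·cosφ2=-0.12007169, x=cosφ1·sinφ2-sinφ1·cosφ2·cosΔλ=-0.91467796; θ=atan2(y, x)=-172.5214° <0 so +360° → 187.4786° ≈ 187.5°
Leg 2: φ1=-1.3684533, φ2=-0.0576151, Δφ=1.3108383, Δλ=-2.0067831 rad; a=sin²(Δφ/2)+cosφ1·cosφ2·sin²(Δλ/2)=0.5141596700; c=2·atan2(√a, √(1-a))=1.599119454; dist=6371·c=10187.990 ≈ 10188.0 km; running total=22719.9 km
Leg 2 bearing: y=sinΔλ·cosφ2=-0.90494971, x=cosφ1·sinφ2-sinφ1·cosφ2·cosΔλ=-0.42457512; θ=atan2(y, x)=-115.1346° <0 so +360° → 244.8654° ≈ 244.9°
Leg 3: φ1=-0.0576151, φ2=-0.6397400, Δφ=-0.5821249, Δλ=-0.7572285 rad; a=sin²(Δφ/2)+cosφ1·cosφ2·sin²(Δλ/2)=0.1917805314; c=2·atan2(√a, √(1-a))=0.906584217; dist=6371·c=5775.848 ≈ 5775.8 km; running total=28495.7 km
Leg 3 bearing: y=sinΔλ·cosφ2=-0.55107421, x=cosφ1·sinφ2-sinφ1·cosφ2·cosΔλ=-0.56242355; θ=atan2(y, x)=-135.5840° <0 so +360° → 224.4160° ≈ 224.4°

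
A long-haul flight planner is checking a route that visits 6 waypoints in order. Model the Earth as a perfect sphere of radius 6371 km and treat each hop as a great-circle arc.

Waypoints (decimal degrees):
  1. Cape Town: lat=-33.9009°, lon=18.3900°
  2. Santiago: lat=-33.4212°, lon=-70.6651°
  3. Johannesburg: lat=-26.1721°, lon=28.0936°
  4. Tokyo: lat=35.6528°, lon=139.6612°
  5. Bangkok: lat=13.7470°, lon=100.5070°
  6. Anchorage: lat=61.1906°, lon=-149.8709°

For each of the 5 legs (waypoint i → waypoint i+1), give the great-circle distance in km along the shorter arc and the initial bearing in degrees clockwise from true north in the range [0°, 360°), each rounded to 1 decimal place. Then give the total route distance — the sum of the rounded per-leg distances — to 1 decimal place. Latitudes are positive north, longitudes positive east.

Leg 1: φ1=-0.5916823, φ2=-0.5833100, Δφ=0.0083723, Δλ=-1.5543047 rad; a=sin²(Δφ/2)+cosφ1·cosφ2·sin²(Δλ/2)=0.3406842186; c=2·atan2(√a, √(1-a))=1.246510874; dist=6371·c=7941.521 ≈ 7941.5 km; running total=7941.5 km
Leg 1 bearing: y=sinΔλ·cosφ2=-0.83453062, x=cosφ1·sinφ2-sinφ1·cosφ2·cosΔλ=-0.44948033; θ=atan2(y, x)=-118.3070° <0 so +360° → 241.6930° ≈ 241.7°
Leg 2: φ1=-0.5833100, φ2=-0.4567893, Δφ=0.1265207, Δλ=1.7236645 rad; a=sin²(Δφ/2)+cosφ1·cosφ2·sin²(Δλ/2)=0.4355637219; c=2·atan2(√a, √(1-a))=1.441564356; dist=6371·c=9184.207 ≈ 9184.2 km; running total=17125.7 km
Leg 2 bearing: y=sinΔλ·cosφ2=0.88700728, x=cosφ1·sinφ2-sinφ1·cosφ2·cosΔλ=-0.44340721; θ=atan2(y, x)=116.5601° ≈ 116.6°
Leg 3: φ1=-0.4567893, φ2=0.6222587, Δφ=1.0790481, Δλ=1.9472220 rad; a=sin²(Δφ/2)+cosφ1·cosφ2·sin²(Δλ/2)=0.7625798526; c=2·atan2(√a, √(1-a))=2.123699096; dist=6371·c=13530.087 ≈ 13530.1 km; running total=30655.8 km
Leg 3 bearing: y=sinΔλ·cosφ2=0.75567190, x=cosφ1·sinφ2-sinφ1·cosφ2·cosΔλ=0.39136589; θ=atan2(y, x)=62.6202° ≈ 62.6°
Leg 4: φ1=0.6222587, φ2=0.2399304, Δφ=-0.3823283, Δλ=-0.6833697 rad; a=sin²(Δφ/2)+cosφ1·cosφ2·sin²(Δλ/2)=0.1247182412; c=2·atan2(√a, √(1-a))=0.721881877; dist=6371·c=4599.109 ≈ 4599.1 km; running total=35254.9 km
Leg 4 bearing: y=sinΔλ·cosφ2=-0.61332260, x=cosφ1·sinφ2-sinφ1·cosφ2·cosΔλ=-0.24594672; θ=atan2(y, x)=-111.8511° <0 so +360° → 248.1489° ≈ 248.1°
Leg 5: φ1=0.2399304, φ2=1.0679774, Δφ=0.8280470, Δλ=-4.3699187 rad; a=sin²(Δφ/2)+cosφ1·cosφ2·sin²(Δλ/2)=0.4744851560; c=2·atan2(√a, √(1-a))=1.519744466; dist=6371·c=9682.292 ≈ 9682.3 km; running total=44937.2 km
Leg 5 bearing: y=sinΔλ·cosφ2=0.45391268, x=cosφ1·sinφ2-sinφ1·cosφ2·cosΔλ=0.88958375; θ=atan2(y, x)=27.0331° ≈ 27.0°

Leg 1: dist=7941.5 km, bearing=241.7°
Leg 2: dist=9184.2 km, bearing=116.6°
Leg 3: dist=13530.1 km, bearing=62.6°
Leg 4: dist=4599.1 km, bearing=248.1°
Leg 5: dist=9682.3 km, bearing=27.0°
Total: 44937.2 km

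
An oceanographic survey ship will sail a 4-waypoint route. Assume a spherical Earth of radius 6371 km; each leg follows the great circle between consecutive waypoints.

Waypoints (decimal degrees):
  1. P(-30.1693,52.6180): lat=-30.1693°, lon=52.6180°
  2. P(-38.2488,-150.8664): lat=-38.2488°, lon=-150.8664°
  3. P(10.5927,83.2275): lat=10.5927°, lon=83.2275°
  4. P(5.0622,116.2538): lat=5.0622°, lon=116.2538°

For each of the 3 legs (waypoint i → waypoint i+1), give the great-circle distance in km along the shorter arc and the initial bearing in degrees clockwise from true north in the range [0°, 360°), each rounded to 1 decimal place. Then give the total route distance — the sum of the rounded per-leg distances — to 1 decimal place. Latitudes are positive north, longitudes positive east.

Leg 1: φ1=-0.5265536, φ2=-0.6675675, Δφ=-0.1410139, Δλ=-3.5514728 rad; a=sin²(Δφ/2)+cosφ1·cosφ2·sin²(Δλ/2)=0.6557961203; c=2·atan2(√a, √(1-a))=1.887664562; dist=6371·c=12026.311 ≈ 12026.3 km; running total=12026.3 km
Leg 1 bearing: y=sinΔλ·cosφ2=0.31295347, x=cosφ1·sinφ2-sinφ1·cosφ2·cosΔλ=-0.89720143; θ=atan2(y, x)=160.7707° ≈ 160.8°
Leg 2: φ1=-0.6675675, φ2=0.1848775, Δφ=0.8524450, Δλ=4.0857093 rad; a=sin²(Δφ/2)+cosφ1·cosφ2·sin²(Δλ/2)=0.7832587575; c=2·atan2(√a, √(1-a))=2.173069951; dist=6371·c=13844.629 ≈ 13844.6 km; running total=25870.9 km
Leg 2 bearing: y=sinΔλ·cosφ2=-0.79617617, x=cosφ1·sinφ2-sinφ1·cosφ2·cosΔλ=-0.21251214; θ=atan2(y, x)=-104.9448° <0 so +360° → 255.0552° ≈ 255.1°
Leg 3: φ1=0.1848775, φ2=0.0883521, Δφ=-0.0965254, Δλ=0.5764177 rad; a=sin²(Δφ/2)+cosφ1·cosφ2·sin²(Δλ/2)=0.0814307356; c=2·atan2(√a, √(1-a))=0.578765535; dist=6371·c=3687.315 ≈ 3687.3 km; running total=29558.2 km
Leg 3 bearing: y=sinΔλ·cosφ2=0.54289808, x=cosφ1·sinφ2-sinφ1·cosφ2·cosΔλ=-0.06678893; θ=atan2(y, x)=97.0135° ≈ 97.0°

Leg 1: dist=12026.3 km, bearing=160.8°
Leg 2: dist=13844.6 km, bearing=255.1°
Leg 3: dist=3687.3 km, bearing=97.0°
Total: 29558.2 km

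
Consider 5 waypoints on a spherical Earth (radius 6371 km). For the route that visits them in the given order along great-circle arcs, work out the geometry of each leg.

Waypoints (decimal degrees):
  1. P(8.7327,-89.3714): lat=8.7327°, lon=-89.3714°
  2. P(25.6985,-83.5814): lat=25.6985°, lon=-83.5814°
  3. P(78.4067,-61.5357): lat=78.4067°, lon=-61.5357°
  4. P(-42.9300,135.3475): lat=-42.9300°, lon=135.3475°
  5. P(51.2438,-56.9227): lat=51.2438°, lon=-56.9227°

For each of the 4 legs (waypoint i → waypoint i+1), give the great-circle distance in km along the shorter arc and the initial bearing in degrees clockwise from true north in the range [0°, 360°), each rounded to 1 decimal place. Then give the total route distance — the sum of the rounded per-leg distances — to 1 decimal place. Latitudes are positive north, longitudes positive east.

Leg 1: φ1=0.1524144, φ2=0.4485234, Δφ=0.2961091, Δλ=0.1010546 rad; a=sin²(Δφ/2)+cosφ1·cosφ2·sin²(Δλ/2)=0.0240323297; c=2·atan2(√a, √(1-a))=0.311302770; dist=6371·c=1983.310 ≈ 1983.3 km; running total=1983.3 km
Leg 1 bearing: y=sinΔλ·cosφ2=0.09090419, x=cosφ1·sinφ2-sinφ1·cosφ2·cosΔλ=0.29249878; θ=atan2(y, x)=17.2645° ≈ 17.3°
Leg 2: φ1=0.4485234, φ2=1.3684551, Δφ=0.9199316, Δλ=0.3847701 rad; a=sin²(Δφ/2)+cosφ1·cosφ2·sin²(Δλ/2)=0.2036827895; c=2·atan2(√a, √(1-a))=0.936470749; dist=6371·c=5966.255 ≈ 5966.3 km; running total=7949.6 km
Leg 2 bearing: y=sinΔλ·cosφ2=0.07543080, x=cosφ1·sinφ2-sinφ1·cosφ2·cosΔλ=0.80193182; θ=atan2(y, x)=5.3735° ≈ 5.4°
Leg 3: φ1=1.3684551, φ2=-0.7492698, Δφ=-2.1177249, Δλ=3.4362601 rad; a=sin²(Δφ/2)+cosφ1·cosφ2·sin²(Δλ/2)=0.9040047867; c=2·atan2(√a, √(1-a))=2.511562212; dist=6371·c=16001.163 ≈ 16001.2 km; running total=23950.8 km
Leg 3 bearing: y=sinΔλ·cosφ2=-0.21264276, x=cosφ1·sinφ2-sinφ1·cosφ2·cosΔλ=0.54945754; θ=atan2(y, x)=-21.1567° <0 so +360° → 338.8433° ≈ 338.8°
Leg 4: φ1=-0.7492698, φ2=0.8943730, Δφ=1.6436429, Δλ=-3.3557480 rad; a=sin²(Δφ/2)+cosφ1·cosφ2·sin²(Δλ/2)=0.9895102267; c=2·atan2(√a, √(1-a))=2.936393645; dist=6371·c=18707.764 ≈ 18707.8 km; running total=42658.6 km
Leg 4 bearing: y=sinΔλ·cosφ2=0.13304056, x=cosφ1·sinφ2-sinφ1·cosφ2·cosΔλ=0.15433458; θ=atan2(y, x)=40.7622° ≈ 40.8°

Leg 1: dist=1983.3 km, bearing=17.3°
Leg 2: dist=5966.3 km, bearing=5.4°
Leg 3: dist=16001.2 km, bearing=338.8°
Leg 4: dist=18707.8 km, bearing=40.8°
Total: 42658.6 km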